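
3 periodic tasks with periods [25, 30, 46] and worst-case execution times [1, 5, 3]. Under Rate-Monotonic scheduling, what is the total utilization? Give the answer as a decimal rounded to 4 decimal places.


Compute individual utilizations (exact fractions):
  Task 1: C/T = 1/25 (approx. 0.04)
  Task 2: C/T = 5/30 = 1/6 (approx. 0.1667)
  Task 3: C/T = 3/46 (approx. 0.0652)
Total utilization U = 1/25 + 1/6 + 3/46 = 469/1725
Rounded to 4 decimal places: U = 0.2719
RM (Liu & Layland) bound for 3 tasks = 0.779763; compare with U = 469/1725 (approx. 0.271884)
U <= bound, so schedulable by RM sufficient condition.

0.2719


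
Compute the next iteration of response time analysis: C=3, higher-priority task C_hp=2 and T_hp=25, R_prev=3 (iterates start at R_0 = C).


R_next = C + ceil(R_prev / T_hp) * C_hp
ceil(3 / 25) = ceil(0.12) = 1
Interference = 1 * 2 = 2
R_next = 3 + 2 = 5

5


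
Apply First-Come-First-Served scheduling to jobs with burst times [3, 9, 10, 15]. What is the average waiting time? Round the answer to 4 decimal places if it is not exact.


FCFS order (as given): [3, 9, 10, 15]
Waiting times:
  Job 1: wait = 0
  Job 2: wait = 3
  Job 3: wait = 12
  Job 4: wait = 22
Sum of waiting times = 37
Average waiting time = 37/4 = 9.25

9.25


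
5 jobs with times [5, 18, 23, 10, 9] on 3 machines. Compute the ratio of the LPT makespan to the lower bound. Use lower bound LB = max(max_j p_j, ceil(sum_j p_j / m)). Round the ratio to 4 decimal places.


LPT order: [23, 18, 10, 9, 5]
Machine loads after assignment: [23, 23, 19]
LPT makespan = 23
Lower bound = max(max_job, ceil(total/3)) = max(23, 22) = 23
Ratio = 23 / 23 = 1.0

1.0


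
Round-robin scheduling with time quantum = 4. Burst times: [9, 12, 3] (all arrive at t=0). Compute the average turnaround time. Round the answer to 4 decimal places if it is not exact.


Time quantum = 4
Execution trace:
  J1 runs 4 units, time = 4
  J2 runs 4 units, time = 8
  J3 runs 3 units, time = 11
  J1 runs 4 units, time = 15
  J2 runs 4 units, time = 19
  J1 runs 1 units, time = 20
  J2 runs 4 units, time = 24
Finish times: [20, 24, 11]
Average turnaround = 55/3 = 18.3333

18.3333


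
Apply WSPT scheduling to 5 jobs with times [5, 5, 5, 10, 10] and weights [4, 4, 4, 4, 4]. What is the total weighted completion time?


Compute p/w ratios and sort ascending (WSPT): [(5, 4), (5, 4), (5, 4), (10, 4), (10, 4)]
Compute weighted completion times:
  Job (p=5,w=4): C=5, w*C=4*5=20
  Job (p=5,w=4): C=10, w*C=4*10=40
  Job (p=5,w=4): C=15, w*C=4*15=60
  Job (p=10,w=4): C=25, w*C=4*25=100
  Job (p=10,w=4): C=35, w*C=4*35=140
Total weighted completion time = 360

360


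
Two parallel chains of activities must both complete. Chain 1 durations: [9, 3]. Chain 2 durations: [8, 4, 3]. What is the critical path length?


Path A total = 9 + 3 = 12
Path B total = 8 + 4 + 3 = 15
Critical path = longest path = max(12, 15) = 15

15


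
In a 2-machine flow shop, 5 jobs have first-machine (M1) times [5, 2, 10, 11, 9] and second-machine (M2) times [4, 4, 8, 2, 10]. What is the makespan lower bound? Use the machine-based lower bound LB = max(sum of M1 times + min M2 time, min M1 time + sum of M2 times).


LB1 = sum(M1 times) + min(M2 times) = 37 + 2 = 39
LB2 = min(M1 times) + sum(M2 times) = 2 + 28 = 30
Lower bound = max(LB1, LB2) = max(39, 30) = 39

39


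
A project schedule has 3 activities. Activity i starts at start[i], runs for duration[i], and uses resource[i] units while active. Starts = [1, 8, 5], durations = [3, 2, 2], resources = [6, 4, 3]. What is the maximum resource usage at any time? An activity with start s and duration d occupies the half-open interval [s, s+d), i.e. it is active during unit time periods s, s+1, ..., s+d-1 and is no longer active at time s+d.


Each activity i is active on [start_i, start_i + duration_i).
Compute total resource usage per time slot:
  t=0: active resources = [], total = 0
  t=1: active resources = [6], total = 6
  t=2: active resources = [6], total = 6
  t=3: active resources = [6], total = 6
  t=4: active resources = [], total = 0
  t=5: active resources = [3], total = 3
  t=6: active resources = [3], total = 3
  t=7: active resources = [], total = 0
  t=8: active resources = [4], total = 4
  t=9: active resources = [4], total = 4
Peak resource demand = 6

6


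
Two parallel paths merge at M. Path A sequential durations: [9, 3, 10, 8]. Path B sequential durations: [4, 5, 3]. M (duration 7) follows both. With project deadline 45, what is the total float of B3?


Forward pass: ES(B3) = sum of predecessors on chain B = 9
EF = ES + duration = 9 + 3 = 12
Backward pass: LF(M) = deadline = 45; LS(M) = 45 - 7 = 38
LF(B3) = LS(M) - sum(successors on chain B) = 38 - 0 = 38
LS = LF - duration = 38 - 3 = 35
Total float = LS - ES = 35 - 9 = 26

26


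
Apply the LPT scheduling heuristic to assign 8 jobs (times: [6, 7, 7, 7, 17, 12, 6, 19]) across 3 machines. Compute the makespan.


Sort jobs in decreasing order (LPT): [19, 17, 12, 7, 7, 7, 6, 6]
Assign each job to the least loaded machine:
  Machine 1: jobs [19, 7], load = 26
  Machine 2: jobs [17, 7, 6], load = 30
  Machine 3: jobs [12, 7, 6], load = 25
Makespan = max load = 30

30


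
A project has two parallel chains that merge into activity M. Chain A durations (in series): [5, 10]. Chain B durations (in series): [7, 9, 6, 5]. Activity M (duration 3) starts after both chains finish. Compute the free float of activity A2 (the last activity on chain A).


ES(A2) = sum of predecessors on chain A = 5
EF(A2) = ES + duration = 5 + 10 = 15
Successor of A2 is M. ES(M) = max(sum(A), sum(B)) = max(15, 27) = 27
Free float = ES(successor) - EF(current) = 27 - 15 = 12

12


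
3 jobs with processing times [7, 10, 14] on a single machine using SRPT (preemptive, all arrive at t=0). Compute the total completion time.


Since all jobs arrive at t=0, SRPT equals SPT ordering.
SPT order: [7, 10, 14]
Completion times:
  Job 1: p=7, C=7
  Job 2: p=10, C=17
  Job 3: p=14, C=31
Total completion time = 7 + 17 + 31 = 55

55


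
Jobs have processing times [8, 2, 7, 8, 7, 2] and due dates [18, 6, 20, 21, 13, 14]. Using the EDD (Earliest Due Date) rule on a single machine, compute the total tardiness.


Sort by due date (EDD order): [(2, 6), (7, 13), (2, 14), (8, 18), (7, 20), (8, 21)]
Compute completion times and tardiness:
  Job 1: p=2, d=6, C=2, tardiness=max(0,2-6)=0
  Job 2: p=7, d=13, C=9, tardiness=max(0,9-13)=0
  Job 3: p=2, d=14, C=11, tardiness=max(0,11-14)=0
  Job 4: p=8, d=18, C=19, tardiness=max(0,19-18)=1
  Job 5: p=7, d=20, C=26, tardiness=max(0,26-20)=6
  Job 6: p=8, d=21, C=34, tardiness=max(0,34-21)=13
Total tardiness = 20

20


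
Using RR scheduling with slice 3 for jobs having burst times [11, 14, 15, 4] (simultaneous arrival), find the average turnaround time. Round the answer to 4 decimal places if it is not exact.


Time quantum = 3
Execution trace:
  J1 runs 3 units, time = 3
  J2 runs 3 units, time = 6
  J3 runs 3 units, time = 9
  J4 runs 3 units, time = 12
  J1 runs 3 units, time = 15
  J2 runs 3 units, time = 18
  J3 runs 3 units, time = 21
  J4 runs 1 units, time = 22
  J1 runs 3 units, time = 25
  J2 runs 3 units, time = 28
  J3 runs 3 units, time = 31
  J1 runs 2 units, time = 33
  J2 runs 3 units, time = 36
  J3 runs 3 units, time = 39
  J2 runs 2 units, time = 41
  J3 runs 3 units, time = 44
Finish times: [33, 41, 44, 22]
Average turnaround = 140/4 = 35.0

35.0


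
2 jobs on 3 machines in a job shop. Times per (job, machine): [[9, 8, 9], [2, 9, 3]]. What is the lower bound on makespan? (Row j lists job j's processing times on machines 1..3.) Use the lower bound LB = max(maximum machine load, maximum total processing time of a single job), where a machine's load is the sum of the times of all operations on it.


Machine loads:
  Machine 1: 9 + 2 = 11
  Machine 2: 8 + 9 = 17
  Machine 3: 9 + 3 = 12
Max machine load = 17
Job totals:
  Job 1: 26
  Job 2: 14
Max job total = 26
Lower bound = max(17, 26) = 26

26


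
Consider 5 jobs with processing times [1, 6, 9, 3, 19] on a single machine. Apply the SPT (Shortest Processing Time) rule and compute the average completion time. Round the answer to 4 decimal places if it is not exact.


Sort jobs by processing time (SPT order): [1, 3, 6, 9, 19]
Compute completion times sequentially:
  Job 1: processing = 1, completes at 1
  Job 2: processing = 3, completes at 4
  Job 3: processing = 6, completes at 10
  Job 4: processing = 9, completes at 19
  Job 5: processing = 19, completes at 38
Sum of completion times = 72
Average completion time = 72/5 = 14.4

14.4


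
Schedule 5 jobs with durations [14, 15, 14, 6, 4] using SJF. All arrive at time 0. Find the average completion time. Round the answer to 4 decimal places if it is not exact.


SJF order (ascending): [4, 6, 14, 14, 15]
Completion times:
  Job 1: burst=4, C=4
  Job 2: burst=6, C=10
  Job 3: burst=14, C=24
  Job 4: burst=14, C=38
  Job 5: burst=15, C=53
Average completion = 129/5 = 25.8

25.8


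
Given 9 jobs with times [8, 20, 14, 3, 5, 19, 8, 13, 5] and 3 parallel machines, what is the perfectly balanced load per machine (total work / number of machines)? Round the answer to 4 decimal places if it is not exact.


Total processing time = 8 + 20 + 14 + 3 + 5 + 19 + 8 + 13 + 5 = 95
Number of machines = 3
Ideal balanced load = 95 / 3 = 31.6667

31.6667


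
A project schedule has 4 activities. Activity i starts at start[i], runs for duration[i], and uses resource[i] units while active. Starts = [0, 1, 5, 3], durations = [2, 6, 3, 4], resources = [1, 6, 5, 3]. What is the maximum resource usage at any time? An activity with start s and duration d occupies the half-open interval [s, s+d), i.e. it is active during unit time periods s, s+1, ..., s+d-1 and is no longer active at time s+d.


Each activity i is active on [start_i, start_i + duration_i).
Compute total resource usage per time slot:
  t=0: active resources = [1], total = 1
  t=1: active resources = [1, 6], total = 7
  t=2: active resources = [6], total = 6
  t=3: active resources = [6, 3], total = 9
  t=4: active resources = [6, 3], total = 9
  t=5: active resources = [6, 5, 3], total = 14
  t=6: active resources = [6, 5, 3], total = 14
  t=7: active resources = [5], total = 5
Peak resource demand = 14

14


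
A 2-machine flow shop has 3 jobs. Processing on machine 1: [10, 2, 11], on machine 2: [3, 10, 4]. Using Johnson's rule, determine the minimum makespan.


Apply Johnson's rule:
  Group 1 (a <= b): [(2, 2, 10)]
  Group 2 (a > b): [(3, 11, 4), (1, 10, 3)]
Optimal job order: [2, 3, 1]
Schedule:
  Job 2: M1 done at 2, M2 done at 12
  Job 3: M1 done at 13, M2 done at 17
  Job 1: M1 done at 23, M2 done at 26
Makespan = 26

26


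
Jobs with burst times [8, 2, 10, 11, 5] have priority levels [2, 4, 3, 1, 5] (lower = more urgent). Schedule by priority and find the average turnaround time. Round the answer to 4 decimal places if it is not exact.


Sort by priority (ascending = highest first):
Order: [(1, 11), (2, 8), (3, 10), (4, 2), (5, 5)]
Completion times:
  Priority 1, burst=11, C=11
  Priority 2, burst=8, C=19
  Priority 3, burst=10, C=29
  Priority 4, burst=2, C=31
  Priority 5, burst=5, C=36
Average turnaround = 126/5 = 25.2

25.2


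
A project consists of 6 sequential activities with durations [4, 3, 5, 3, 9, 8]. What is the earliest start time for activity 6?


Activity 6 starts after activities 1 through 5 complete.
Predecessor durations: [4, 3, 5, 3, 9]
ES = 4 + 3 + 5 + 3 + 9 = 24

24


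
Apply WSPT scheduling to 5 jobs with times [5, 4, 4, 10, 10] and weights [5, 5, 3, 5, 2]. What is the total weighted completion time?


Compute p/w ratios and sort ascending (WSPT): [(4, 5), (5, 5), (4, 3), (10, 5), (10, 2)]
Compute weighted completion times:
  Job (p=4,w=5): C=4, w*C=5*4=20
  Job (p=5,w=5): C=9, w*C=5*9=45
  Job (p=4,w=3): C=13, w*C=3*13=39
  Job (p=10,w=5): C=23, w*C=5*23=115
  Job (p=10,w=2): C=33, w*C=2*33=66
Total weighted completion time = 285

285


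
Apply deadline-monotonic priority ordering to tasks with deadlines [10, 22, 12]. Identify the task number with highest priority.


Sort tasks by relative deadline (ascending):
  Task 1: deadline = 10
  Task 3: deadline = 12
  Task 2: deadline = 22
Priority order (highest first): [1, 3, 2]
Highest priority task = 1

1


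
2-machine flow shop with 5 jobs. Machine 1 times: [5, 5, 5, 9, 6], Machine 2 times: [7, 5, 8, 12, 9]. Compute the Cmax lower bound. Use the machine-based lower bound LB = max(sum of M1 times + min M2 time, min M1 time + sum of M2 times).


LB1 = sum(M1 times) + min(M2 times) = 30 + 5 = 35
LB2 = min(M1 times) + sum(M2 times) = 5 + 41 = 46
Lower bound = max(LB1, LB2) = max(35, 46) = 46

46


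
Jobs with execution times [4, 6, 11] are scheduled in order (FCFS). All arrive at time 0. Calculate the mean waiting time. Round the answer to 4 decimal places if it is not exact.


FCFS order (as given): [4, 6, 11]
Waiting times:
  Job 1: wait = 0
  Job 2: wait = 4
  Job 3: wait = 10
Sum of waiting times = 14
Average waiting time = 14/3 = 4.6667

4.6667


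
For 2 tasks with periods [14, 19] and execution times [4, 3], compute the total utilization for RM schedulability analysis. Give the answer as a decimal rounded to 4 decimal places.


Compute individual utilizations (exact fractions):
  Task 1: C/T = 4/14 = 2/7 (approx. 0.2857)
  Task 2: C/T = 3/19 (approx. 0.1579)
Total utilization U = 2/7 + 3/19 = 59/133
Rounded to 4 decimal places: U = 0.4436
RM (Liu & Layland) bound for 2 tasks = 0.828427; compare with U = 59/133 (approx. 0.443609)
U <= bound, so schedulable by RM sufficient condition.

0.4436


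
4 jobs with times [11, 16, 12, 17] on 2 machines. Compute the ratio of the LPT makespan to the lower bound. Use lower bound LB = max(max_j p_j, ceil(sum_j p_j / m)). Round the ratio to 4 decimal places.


LPT order: [17, 16, 12, 11]
Machine loads after assignment: [28, 28]
LPT makespan = 28
Lower bound = max(max_job, ceil(total/2)) = max(17, 28) = 28
Ratio = 28 / 28 = 1.0

1.0


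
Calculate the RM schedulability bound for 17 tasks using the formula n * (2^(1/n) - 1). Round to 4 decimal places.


Compute 2^(1/17) = 1.0416160107
Subtract 1: 1.0416160107 - 1 = 0.0416160107
Multiply by n: 17 * 0.0416160107 = 0.7074721819
Round to 4 dp: 0.7075

0.7075


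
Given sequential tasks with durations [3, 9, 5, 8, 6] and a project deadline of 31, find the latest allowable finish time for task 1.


LF(activity 1) = deadline - sum of successor durations
Successors: activities 2 through 5 with durations [9, 5, 8, 6]
Sum of successor durations = 28
LF = 31 - 28 = 3

3


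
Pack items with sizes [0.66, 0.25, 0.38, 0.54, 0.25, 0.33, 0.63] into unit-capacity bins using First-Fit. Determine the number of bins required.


Place items sequentially using First-Fit:
  Item 0.66 -> new Bin 1
  Item 0.25 -> Bin 1 (now 0.91)
  Item 0.38 -> new Bin 2
  Item 0.54 -> Bin 2 (now 0.92)
  Item 0.25 -> new Bin 3
  Item 0.33 -> Bin 3 (now 0.58)
  Item 0.63 -> new Bin 4
Total bins used = 4

4


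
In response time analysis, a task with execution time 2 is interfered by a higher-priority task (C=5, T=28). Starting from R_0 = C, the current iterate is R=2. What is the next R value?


R_next = C + ceil(R_prev / T_hp) * C_hp
ceil(2 / 28) = ceil(0.0714) = 1
Interference = 1 * 5 = 5
R_next = 2 + 5 = 7

7


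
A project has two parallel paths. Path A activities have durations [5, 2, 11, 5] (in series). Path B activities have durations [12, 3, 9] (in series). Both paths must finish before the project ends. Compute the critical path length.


Path A total = 5 + 2 + 11 + 5 = 23
Path B total = 12 + 3 + 9 = 24
Critical path = longest path = max(23, 24) = 24

24


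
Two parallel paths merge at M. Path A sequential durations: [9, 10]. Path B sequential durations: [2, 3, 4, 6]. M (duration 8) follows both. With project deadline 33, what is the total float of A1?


Forward pass: ES(A1) = sum of predecessors on chain A = 0
EF = ES + duration = 0 + 9 = 9
Backward pass: LF(M) = deadline = 33; LS(M) = 33 - 8 = 25
LF(A1) = LS(M) - sum(successors on chain A) = 25 - 10 = 15
LS = LF - duration = 15 - 9 = 6
Total float = LS - ES = 6 - 0 = 6

6


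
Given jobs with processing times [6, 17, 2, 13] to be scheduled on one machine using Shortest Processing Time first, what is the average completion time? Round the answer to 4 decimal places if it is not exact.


Sort jobs by processing time (SPT order): [2, 6, 13, 17]
Compute completion times sequentially:
  Job 1: processing = 2, completes at 2
  Job 2: processing = 6, completes at 8
  Job 3: processing = 13, completes at 21
  Job 4: processing = 17, completes at 38
Sum of completion times = 69
Average completion time = 69/4 = 17.25

17.25


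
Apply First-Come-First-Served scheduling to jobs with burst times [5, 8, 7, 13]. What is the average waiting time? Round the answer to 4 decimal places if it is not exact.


FCFS order (as given): [5, 8, 7, 13]
Waiting times:
  Job 1: wait = 0
  Job 2: wait = 5
  Job 3: wait = 13
  Job 4: wait = 20
Sum of waiting times = 38
Average waiting time = 38/4 = 9.5

9.5


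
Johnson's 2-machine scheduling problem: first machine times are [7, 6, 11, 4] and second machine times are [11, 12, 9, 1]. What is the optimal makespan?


Apply Johnson's rule:
  Group 1 (a <= b): [(2, 6, 12), (1, 7, 11)]
  Group 2 (a > b): [(3, 11, 9), (4, 4, 1)]
Optimal job order: [2, 1, 3, 4]
Schedule:
  Job 2: M1 done at 6, M2 done at 18
  Job 1: M1 done at 13, M2 done at 29
  Job 3: M1 done at 24, M2 done at 38
  Job 4: M1 done at 28, M2 done at 39
Makespan = 39

39


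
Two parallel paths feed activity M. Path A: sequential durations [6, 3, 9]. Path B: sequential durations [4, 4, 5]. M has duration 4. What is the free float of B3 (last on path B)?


ES(B3) = sum of predecessors on chain B = 8
EF(B3) = ES + duration = 8 + 5 = 13
Successor of B3 is M. ES(M) = max(sum(A), sum(B)) = max(18, 13) = 18
Free float = ES(successor) - EF(current) = 18 - 13 = 5

5


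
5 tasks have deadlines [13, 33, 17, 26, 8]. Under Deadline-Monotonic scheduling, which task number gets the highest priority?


Sort tasks by relative deadline (ascending):
  Task 5: deadline = 8
  Task 1: deadline = 13
  Task 3: deadline = 17
  Task 4: deadline = 26
  Task 2: deadline = 33
Priority order (highest first): [5, 1, 3, 4, 2]
Highest priority task = 5

5


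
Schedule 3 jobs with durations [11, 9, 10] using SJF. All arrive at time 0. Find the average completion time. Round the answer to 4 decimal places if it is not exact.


SJF order (ascending): [9, 10, 11]
Completion times:
  Job 1: burst=9, C=9
  Job 2: burst=10, C=19
  Job 3: burst=11, C=30
Average completion = 58/3 = 19.3333

19.3333


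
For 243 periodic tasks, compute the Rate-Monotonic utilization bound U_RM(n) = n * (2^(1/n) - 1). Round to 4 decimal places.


Compute 2^(1/243) = 1.0028565297
Subtract 1: 1.0028565297 - 1 = 0.0028565297
Multiply by n: 243 * 0.0028565297 = 0.6941367171
Round to 4 dp: 0.6941

0.6941


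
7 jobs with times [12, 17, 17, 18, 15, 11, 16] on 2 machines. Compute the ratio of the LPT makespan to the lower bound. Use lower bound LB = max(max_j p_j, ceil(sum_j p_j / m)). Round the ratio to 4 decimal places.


LPT order: [18, 17, 17, 16, 15, 12, 11]
Machine loads after assignment: [49, 57]
LPT makespan = 57
Lower bound = max(max_job, ceil(total/2)) = max(18, 53) = 53
Ratio = 57 / 53 = 1.0755

1.0755


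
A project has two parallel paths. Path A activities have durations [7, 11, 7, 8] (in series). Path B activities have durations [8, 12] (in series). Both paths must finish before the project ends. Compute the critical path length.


Path A total = 7 + 11 + 7 + 8 = 33
Path B total = 8 + 12 = 20
Critical path = longest path = max(33, 20) = 33

33


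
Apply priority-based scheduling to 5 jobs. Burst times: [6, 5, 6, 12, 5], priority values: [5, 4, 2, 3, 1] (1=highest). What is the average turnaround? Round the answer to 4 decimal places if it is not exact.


Sort by priority (ascending = highest first):
Order: [(1, 5), (2, 6), (3, 12), (4, 5), (5, 6)]
Completion times:
  Priority 1, burst=5, C=5
  Priority 2, burst=6, C=11
  Priority 3, burst=12, C=23
  Priority 4, burst=5, C=28
  Priority 5, burst=6, C=34
Average turnaround = 101/5 = 20.2

20.2


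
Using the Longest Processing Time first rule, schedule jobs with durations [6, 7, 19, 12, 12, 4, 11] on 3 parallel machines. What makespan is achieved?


Sort jobs in decreasing order (LPT): [19, 12, 12, 11, 7, 6, 4]
Assign each job to the least loaded machine:
  Machine 1: jobs [19, 6], load = 25
  Machine 2: jobs [12, 11], load = 23
  Machine 3: jobs [12, 7, 4], load = 23
Makespan = max load = 25

25


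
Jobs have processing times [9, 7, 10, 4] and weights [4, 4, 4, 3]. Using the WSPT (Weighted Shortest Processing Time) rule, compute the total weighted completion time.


Compute p/w ratios and sort ascending (WSPT): [(4, 3), (7, 4), (9, 4), (10, 4)]
Compute weighted completion times:
  Job (p=4,w=3): C=4, w*C=3*4=12
  Job (p=7,w=4): C=11, w*C=4*11=44
  Job (p=9,w=4): C=20, w*C=4*20=80
  Job (p=10,w=4): C=30, w*C=4*30=120
Total weighted completion time = 256

256


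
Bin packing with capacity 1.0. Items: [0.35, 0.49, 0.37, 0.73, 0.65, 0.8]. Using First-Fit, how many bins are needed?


Place items sequentially using First-Fit:
  Item 0.35 -> new Bin 1
  Item 0.49 -> Bin 1 (now 0.84)
  Item 0.37 -> new Bin 2
  Item 0.73 -> new Bin 3
  Item 0.65 -> new Bin 4
  Item 0.8 -> new Bin 5
Total bins used = 5

5


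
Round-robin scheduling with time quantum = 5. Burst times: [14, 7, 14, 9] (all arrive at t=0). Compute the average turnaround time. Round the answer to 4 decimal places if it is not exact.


Time quantum = 5
Execution trace:
  J1 runs 5 units, time = 5
  J2 runs 5 units, time = 10
  J3 runs 5 units, time = 15
  J4 runs 5 units, time = 20
  J1 runs 5 units, time = 25
  J2 runs 2 units, time = 27
  J3 runs 5 units, time = 32
  J4 runs 4 units, time = 36
  J1 runs 4 units, time = 40
  J3 runs 4 units, time = 44
Finish times: [40, 27, 44, 36]
Average turnaround = 147/4 = 36.75

36.75


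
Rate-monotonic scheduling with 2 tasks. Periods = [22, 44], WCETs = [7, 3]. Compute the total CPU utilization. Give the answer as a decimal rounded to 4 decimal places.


Compute individual utilizations (exact fractions):
  Task 1: C/T = 7/22 (approx. 0.3182)
  Task 2: C/T = 3/44 (approx. 0.0682)
Total utilization U = 7/22 + 3/44 = 17/44
Rounded to 4 decimal places: U = 0.3864
RM (Liu & Layland) bound for 2 tasks = 0.828427; compare with U = 17/44 (approx. 0.386364)
U <= bound, so schedulable by RM sufficient condition.

0.3864


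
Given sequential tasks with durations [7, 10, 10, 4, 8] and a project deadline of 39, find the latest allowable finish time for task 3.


LF(activity 3) = deadline - sum of successor durations
Successors: activities 4 through 5 with durations [4, 8]
Sum of successor durations = 12
LF = 39 - 12 = 27

27


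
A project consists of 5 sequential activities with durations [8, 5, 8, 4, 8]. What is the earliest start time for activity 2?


Activity 2 starts after activities 1 through 1 complete.
Predecessor durations: [8]
ES = 8 = 8

8


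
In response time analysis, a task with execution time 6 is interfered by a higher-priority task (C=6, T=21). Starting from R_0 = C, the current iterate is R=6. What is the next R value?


R_next = C + ceil(R_prev / T_hp) * C_hp
ceil(6 / 21) = ceil(0.2857) = 1
Interference = 1 * 6 = 6
R_next = 6 + 6 = 12

12


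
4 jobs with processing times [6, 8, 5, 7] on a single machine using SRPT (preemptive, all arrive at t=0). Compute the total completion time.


Since all jobs arrive at t=0, SRPT equals SPT ordering.
SPT order: [5, 6, 7, 8]
Completion times:
  Job 1: p=5, C=5
  Job 2: p=6, C=11
  Job 3: p=7, C=18
  Job 4: p=8, C=26
Total completion time = 5 + 11 + 18 + 26 = 60

60


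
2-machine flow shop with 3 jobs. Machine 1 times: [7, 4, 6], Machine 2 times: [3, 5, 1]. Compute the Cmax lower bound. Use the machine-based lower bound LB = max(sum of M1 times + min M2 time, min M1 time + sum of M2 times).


LB1 = sum(M1 times) + min(M2 times) = 17 + 1 = 18
LB2 = min(M1 times) + sum(M2 times) = 4 + 9 = 13
Lower bound = max(LB1, LB2) = max(18, 13) = 18

18


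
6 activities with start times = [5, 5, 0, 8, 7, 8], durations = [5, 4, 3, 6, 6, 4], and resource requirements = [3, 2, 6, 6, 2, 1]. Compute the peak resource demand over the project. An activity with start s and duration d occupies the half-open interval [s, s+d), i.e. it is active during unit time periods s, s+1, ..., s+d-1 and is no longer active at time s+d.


Each activity i is active on [start_i, start_i + duration_i).
Compute total resource usage per time slot:
  t=0: active resources = [6], total = 6
  t=1: active resources = [6], total = 6
  t=2: active resources = [6], total = 6
  t=3: active resources = [], total = 0
  t=4: active resources = [], total = 0
  t=5: active resources = [3, 2], total = 5
  t=6: active resources = [3, 2], total = 5
  t=7: active resources = [3, 2, 2], total = 7
  t=8: active resources = [3, 2, 6, 2, 1], total = 14
  t=9: active resources = [3, 6, 2, 1], total = 12
  t=10: active resources = [6, 2, 1], total = 9
  t=11: active resources = [6, 2, 1], total = 9
  t=12: active resources = [6, 2], total = 8
  t=13: active resources = [6], total = 6
Peak resource demand = 14

14


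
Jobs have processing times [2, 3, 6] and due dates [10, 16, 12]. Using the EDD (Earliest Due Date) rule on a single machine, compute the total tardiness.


Sort by due date (EDD order): [(2, 10), (6, 12), (3, 16)]
Compute completion times and tardiness:
  Job 1: p=2, d=10, C=2, tardiness=max(0,2-10)=0
  Job 2: p=6, d=12, C=8, tardiness=max(0,8-12)=0
  Job 3: p=3, d=16, C=11, tardiness=max(0,11-16)=0
Total tardiness = 0

0


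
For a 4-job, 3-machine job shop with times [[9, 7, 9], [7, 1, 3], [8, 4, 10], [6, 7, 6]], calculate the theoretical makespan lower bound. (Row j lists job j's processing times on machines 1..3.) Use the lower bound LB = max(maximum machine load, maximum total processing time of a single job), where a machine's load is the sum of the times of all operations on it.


Machine loads:
  Machine 1: 9 + 7 + 8 + 6 = 30
  Machine 2: 7 + 1 + 4 + 7 = 19
  Machine 3: 9 + 3 + 10 + 6 = 28
Max machine load = 30
Job totals:
  Job 1: 25
  Job 2: 11
  Job 3: 22
  Job 4: 19
Max job total = 25
Lower bound = max(30, 25) = 30

30


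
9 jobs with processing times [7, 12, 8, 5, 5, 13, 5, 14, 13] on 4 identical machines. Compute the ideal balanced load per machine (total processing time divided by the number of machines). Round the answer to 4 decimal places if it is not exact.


Total processing time = 7 + 12 + 8 + 5 + 5 + 13 + 5 + 14 + 13 = 82
Number of machines = 4
Ideal balanced load = 82 / 4 = 20.5

20.5


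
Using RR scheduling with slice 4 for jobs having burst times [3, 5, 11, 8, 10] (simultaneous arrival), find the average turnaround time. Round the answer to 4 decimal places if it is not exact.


Time quantum = 4
Execution trace:
  J1 runs 3 units, time = 3
  J2 runs 4 units, time = 7
  J3 runs 4 units, time = 11
  J4 runs 4 units, time = 15
  J5 runs 4 units, time = 19
  J2 runs 1 units, time = 20
  J3 runs 4 units, time = 24
  J4 runs 4 units, time = 28
  J5 runs 4 units, time = 32
  J3 runs 3 units, time = 35
  J5 runs 2 units, time = 37
Finish times: [3, 20, 35, 28, 37]
Average turnaround = 123/5 = 24.6

24.6


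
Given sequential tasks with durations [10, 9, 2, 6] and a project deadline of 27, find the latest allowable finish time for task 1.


LF(activity 1) = deadline - sum of successor durations
Successors: activities 2 through 4 with durations [9, 2, 6]
Sum of successor durations = 17
LF = 27 - 17 = 10

10


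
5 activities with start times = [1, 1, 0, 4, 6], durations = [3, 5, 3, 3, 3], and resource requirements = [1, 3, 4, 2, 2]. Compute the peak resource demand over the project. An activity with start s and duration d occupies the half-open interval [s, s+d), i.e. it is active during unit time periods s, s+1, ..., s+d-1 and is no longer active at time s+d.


Each activity i is active on [start_i, start_i + duration_i).
Compute total resource usage per time slot:
  t=0: active resources = [4], total = 4
  t=1: active resources = [1, 3, 4], total = 8
  t=2: active resources = [1, 3, 4], total = 8
  t=3: active resources = [1, 3], total = 4
  t=4: active resources = [3, 2], total = 5
  t=5: active resources = [3, 2], total = 5
  t=6: active resources = [2, 2], total = 4
  t=7: active resources = [2], total = 2
  t=8: active resources = [2], total = 2
Peak resource demand = 8

8


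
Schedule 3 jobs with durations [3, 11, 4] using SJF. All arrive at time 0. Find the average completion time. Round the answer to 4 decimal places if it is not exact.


SJF order (ascending): [3, 4, 11]
Completion times:
  Job 1: burst=3, C=3
  Job 2: burst=4, C=7
  Job 3: burst=11, C=18
Average completion = 28/3 = 9.3333

9.3333


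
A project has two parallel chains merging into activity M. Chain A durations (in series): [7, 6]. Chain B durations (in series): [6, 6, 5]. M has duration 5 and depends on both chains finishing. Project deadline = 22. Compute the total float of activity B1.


Forward pass: ES(B1) = sum of predecessors on chain B = 0
EF = ES + duration = 0 + 6 = 6
Backward pass: LF(M) = deadline = 22; LS(M) = 22 - 5 = 17
LF(B1) = LS(M) - sum(successors on chain B) = 17 - 11 = 6
LS = LF - duration = 6 - 6 = 0
Total float = LS - ES = 0 - 0 = 0

0


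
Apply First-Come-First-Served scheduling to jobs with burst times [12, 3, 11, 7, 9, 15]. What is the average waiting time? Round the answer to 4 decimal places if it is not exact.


FCFS order (as given): [12, 3, 11, 7, 9, 15]
Waiting times:
  Job 1: wait = 0
  Job 2: wait = 12
  Job 3: wait = 15
  Job 4: wait = 26
  Job 5: wait = 33
  Job 6: wait = 42
Sum of waiting times = 128
Average waiting time = 128/6 = 21.3333

21.3333


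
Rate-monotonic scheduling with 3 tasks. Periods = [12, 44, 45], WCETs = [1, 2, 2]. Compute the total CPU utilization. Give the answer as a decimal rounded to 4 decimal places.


Compute individual utilizations (exact fractions):
  Task 1: C/T = 1/12 (approx. 0.0833)
  Task 2: C/T = 2/44 = 1/22 (approx. 0.0455)
  Task 3: C/T = 2/45 (approx. 0.0444)
Total utilization U = 1/12 + 1/22 + 2/45 = 343/1980
Rounded to 4 decimal places: U = 0.1732
RM (Liu & Layland) bound for 3 tasks = 0.779763; compare with U = 343/1980 (approx. 0.173232)
U <= bound, so schedulable by RM sufficient condition.

0.1732


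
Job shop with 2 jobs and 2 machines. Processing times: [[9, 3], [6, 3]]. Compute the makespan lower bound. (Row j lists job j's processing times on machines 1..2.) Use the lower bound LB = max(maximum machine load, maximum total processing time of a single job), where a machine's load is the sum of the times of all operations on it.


Machine loads:
  Machine 1: 9 + 6 = 15
  Machine 2: 3 + 3 = 6
Max machine load = 15
Job totals:
  Job 1: 12
  Job 2: 9
Max job total = 12
Lower bound = max(15, 12) = 15

15


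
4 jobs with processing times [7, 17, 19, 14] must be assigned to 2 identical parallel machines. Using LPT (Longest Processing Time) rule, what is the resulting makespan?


Sort jobs in decreasing order (LPT): [19, 17, 14, 7]
Assign each job to the least loaded machine:
  Machine 1: jobs [19, 7], load = 26
  Machine 2: jobs [17, 14], load = 31
Makespan = max load = 31

31


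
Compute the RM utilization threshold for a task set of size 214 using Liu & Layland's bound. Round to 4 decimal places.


Compute 2^(1/214) = 1.0032442568
Subtract 1: 1.0032442568 - 1 = 0.0032442568
Multiply by n: 214 * 0.0032442568 = 0.6942709552
Round to 4 dp: 0.6943

0.6943


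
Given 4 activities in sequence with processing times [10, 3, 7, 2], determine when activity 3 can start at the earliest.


Activity 3 starts after activities 1 through 2 complete.
Predecessor durations: [10, 3]
ES = 10 + 3 = 13

13


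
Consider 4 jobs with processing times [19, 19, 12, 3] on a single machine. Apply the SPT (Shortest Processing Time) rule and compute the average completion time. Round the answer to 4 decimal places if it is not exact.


Sort jobs by processing time (SPT order): [3, 12, 19, 19]
Compute completion times sequentially:
  Job 1: processing = 3, completes at 3
  Job 2: processing = 12, completes at 15
  Job 3: processing = 19, completes at 34
  Job 4: processing = 19, completes at 53
Sum of completion times = 105
Average completion time = 105/4 = 26.25

26.25


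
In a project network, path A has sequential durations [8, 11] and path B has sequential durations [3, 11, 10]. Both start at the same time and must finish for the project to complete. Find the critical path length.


Path A total = 8 + 11 = 19
Path B total = 3 + 11 + 10 = 24
Critical path = longest path = max(19, 24) = 24

24


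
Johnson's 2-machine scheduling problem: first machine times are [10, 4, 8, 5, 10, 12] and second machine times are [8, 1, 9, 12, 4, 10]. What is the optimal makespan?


Apply Johnson's rule:
  Group 1 (a <= b): [(4, 5, 12), (3, 8, 9)]
  Group 2 (a > b): [(6, 12, 10), (1, 10, 8), (5, 10, 4), (2, 4, 1)]
Optimal job order: [4, 3, 6, 1, 5, 2]
Schedule:
  Job 4: M1 done at 5, M2 done at 17
  Job 3: M1 done at 13, M2 done at 26
  Job 6: M1 done at 25, M2 done at 36
  Job 1: M1 done at 35, M2 done at 44
  Job 5: M1 done at 45, M2 done at 49
  Job 2: M1 done at 49, M2 done at 50
Makespan = 50

50


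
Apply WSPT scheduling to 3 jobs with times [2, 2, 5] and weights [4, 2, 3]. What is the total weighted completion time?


Compute p/w ratios and sort ascending (WSPT): [(2, 4), (2, 2), (5, 3)]
Compute weighted completion times:
  Job (p=2,w=4): C=2, w*C=4*2=8
  Job (p=2,w=2): C=4, w*C=2*4=8
  Job (p=5,w=3): C=9, w*C=3*9=27
Total weighted completion time = 43

43


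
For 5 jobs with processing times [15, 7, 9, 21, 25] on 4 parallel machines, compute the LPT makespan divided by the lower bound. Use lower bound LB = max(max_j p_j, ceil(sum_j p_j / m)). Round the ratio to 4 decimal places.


LPT order: [25, 21, 15, 9, 7]
Machine loads after assignment: [25, 21, 15, 16]
LPT makespan = 25
Lower bound = max(max_job, ceil(total/4)) = max(25, 20) = 25
Ratio = 25 / 25 = 1.0

1.0


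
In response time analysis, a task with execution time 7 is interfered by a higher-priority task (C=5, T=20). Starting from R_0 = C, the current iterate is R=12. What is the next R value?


R_next = C + ceil(R_prev / T_hp) * C_hp
ceil(12 / 20) = ceil(0.6) = 1
Interference = 1 * 5 = 5
R_next = 7 + 5 = 12
R_next = R_prev, so the iteration has converged (response time = 12).

12


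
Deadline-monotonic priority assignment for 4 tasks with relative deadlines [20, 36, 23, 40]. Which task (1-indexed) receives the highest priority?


Sort tasks by relative deadline (ascending):
  Task 1: deadline = 20
  Task 3: deadline = 23
  Task 2: deadline = 36
  Task 4: deadline = 40
Priority order (highest first): [1, 3, 2, 4]
Highest priority task = 1

1


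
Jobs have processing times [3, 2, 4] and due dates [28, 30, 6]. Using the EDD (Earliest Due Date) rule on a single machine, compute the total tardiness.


Sort by due date (EDD order): [(4, 6), (3, 28), (2, 30)]
Compute completion times and tardiness:
  Job 1: p=4, d=6, C=4, tardiness=max(0,4-6)=0
  Job 2: p=3, d=28, C=7, tardiness=max(0,7-28)=0
  Job 3: p=2, d=30, C=9, tardiness=max(0,9-30)=0
Total tardiness = 0

0


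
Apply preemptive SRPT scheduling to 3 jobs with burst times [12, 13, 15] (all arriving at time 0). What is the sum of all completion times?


Since all jobs arrive at t=0, SRPT equals SPT ordering.
SPT order: [12, 13, 15]
Completion times:
  Job 1: p=12, C=12
  Job 2: p=13, C=25
  Job 3: p=15, C=40
Total completion time = 12 + 25 + 40 = 77

77


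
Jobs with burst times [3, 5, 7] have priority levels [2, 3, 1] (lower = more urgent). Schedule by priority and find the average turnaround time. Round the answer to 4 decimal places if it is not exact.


Sort by priority (ascending = highest first):
Order: [(1, 7), (2, 3), (3, 5)]
Completion times:
  Priority 1, burst=7, C=7
  Priority 2, burst=3, C=10
  Priority 3, burst=5, C=15
Average turnaround = 32/3 = 10.6667

10.6667


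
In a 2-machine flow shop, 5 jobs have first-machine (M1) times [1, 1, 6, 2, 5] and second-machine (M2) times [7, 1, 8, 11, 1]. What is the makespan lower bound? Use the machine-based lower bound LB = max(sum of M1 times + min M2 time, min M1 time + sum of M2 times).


LB1 = sum(M1 times) + min(M2 times) = 15 + 1 = 16
LB2 = min(M1 times) + sum(M2 times) = 1 + 28 = 29
Lower bound = max(LB1, LB2) = max(16, 29) = 29

29


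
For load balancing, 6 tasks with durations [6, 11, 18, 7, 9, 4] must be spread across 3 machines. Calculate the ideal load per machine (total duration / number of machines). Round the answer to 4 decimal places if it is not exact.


Total processing time = 6 + 11 + 18 + 7 + 9 + 4 = 55
Number of machines = 3
Ideal balanced load = 55 / 3 = 18.3333

18.3333


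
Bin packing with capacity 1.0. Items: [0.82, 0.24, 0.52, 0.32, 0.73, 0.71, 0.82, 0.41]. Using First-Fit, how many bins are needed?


Place items sequentially using First-Fit:
  Item 0.82 -> new Bin 1
  Item 0.24 -> new Bin 2
  Item 0.52 -> Bin 2 (now 0.76)
  Item 0.32 -> new Bin 3
  Item 0.73 -> new Bin 4
  Item 0.71 -> new Bin 5
  Item 0.82 -> new Bin 6
  Item 0.41 -> Bin 3 (now 0.73)
Total bins used = 6

6


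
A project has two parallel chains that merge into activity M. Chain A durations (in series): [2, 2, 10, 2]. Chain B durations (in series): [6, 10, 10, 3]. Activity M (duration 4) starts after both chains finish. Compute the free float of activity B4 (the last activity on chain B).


ES(B4) = sum of predecessors on chain B = 26
EF(B4) = ES + duration = 26 + 3 = 29
Successor of B4 is M. ES(M) = max(sum(A), sum(B)) = max(16, 29) = 29
Free float = ES(successor) - EF(current) = 29 - 29 = 0

0


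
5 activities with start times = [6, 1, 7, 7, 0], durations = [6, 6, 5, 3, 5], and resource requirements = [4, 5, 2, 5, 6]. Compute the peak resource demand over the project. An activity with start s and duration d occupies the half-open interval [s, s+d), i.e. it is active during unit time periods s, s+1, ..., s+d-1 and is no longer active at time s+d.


Each activity i is active on [start_i, start_i + duration_i).
Compute total resource usage per time slot:
  t=0: active resources = [6], total = 6
  t=1: active resources = [5, 6], total = 11
  t=2: active resources = [5, 6], total = 11
  t=3: active resources = [5, 6], total = 11
  t=4: active resources = [5, 6], total = 11
  t=5: active resources = [5], total = 5
  t=6: active resources = [4, 5], total = 9
  t=7: active resources = [4, 2, 5], total = 11
  t=8: active resources = [4, 2, 5], total = 11
  t=9: active resources = [4, 2, 5], total = 11
  t=10: active resources = [4, 2], total = 6
  t=11: active resources = [4, 2], total = 6
Peak resource demand = 11

11


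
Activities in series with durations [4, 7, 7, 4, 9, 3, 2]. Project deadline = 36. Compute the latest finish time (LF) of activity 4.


LF(activity 4) = deadline - sum of successor durations
Successors: activities 5 through 7 with durations [9, 3, 2]
Sum of successor durations = 14
LF = 36 - 14 = 22

22


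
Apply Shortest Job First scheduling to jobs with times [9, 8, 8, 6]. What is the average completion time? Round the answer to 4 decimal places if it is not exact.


SJF order (ascending): [6, 8, 8, 9]
Completion times:
  Job 1: burst=6, C=6
  Job 2: burst=8, C=14
  Job 3: burst=8, C=22
  Job 4: burst=9, C=31
Average completion = 73/4 = 18.25

18.25


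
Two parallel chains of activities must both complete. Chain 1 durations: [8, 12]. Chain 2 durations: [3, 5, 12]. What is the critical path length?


Path A total = 8 + 12 = 20
Path B total = 3 + 5 + 12 = 20
Critical path = longest path = max(20, 20) = 20

20
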